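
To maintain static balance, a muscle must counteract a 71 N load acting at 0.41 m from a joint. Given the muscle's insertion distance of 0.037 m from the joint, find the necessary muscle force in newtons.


F_muscle = W * d_load / d_muscle
F_muscle = 71 * 0.41 / 0.037
Numerator = 29.1100
F_muscle = 786.7568


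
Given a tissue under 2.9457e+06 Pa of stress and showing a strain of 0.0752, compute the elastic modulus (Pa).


E = stress / strain
E = 2.9457e+06 / 0.0752
E = 3.9172e+07


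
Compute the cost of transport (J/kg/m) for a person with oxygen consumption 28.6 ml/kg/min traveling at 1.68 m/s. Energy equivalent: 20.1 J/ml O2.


Power per kg = VO2 * 20.1 / 60
Power per kg = 28.6 * 20.1 / 60 = 9.5810 W/kg
Cost = power_per_kg / speed
Cost = 9.5810 / 1.68
Cost = 5.7030


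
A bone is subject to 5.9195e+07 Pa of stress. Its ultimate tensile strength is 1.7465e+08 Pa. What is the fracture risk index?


FRI = applied / ultimate
FRI = 5.9195e+07 / 1.7465e+08
FRI = 0.3389


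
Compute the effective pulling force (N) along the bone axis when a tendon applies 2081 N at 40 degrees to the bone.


F_eff = F_tendon * cos(theta)
theta = 40 deg = 0.6981 rad
cos(theta) = 0.7660
F_eff = 2081 * 0.7660
F_eff = 1594.1385


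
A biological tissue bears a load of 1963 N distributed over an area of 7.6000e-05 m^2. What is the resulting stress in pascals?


stress = F / A
stress = 1963 / 7.6000e-05
stress = 2.5829e+07


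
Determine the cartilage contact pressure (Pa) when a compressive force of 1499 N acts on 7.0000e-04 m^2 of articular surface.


P = F / A
P = 1499 / 7.0000e-04
P = 2.1414e+06


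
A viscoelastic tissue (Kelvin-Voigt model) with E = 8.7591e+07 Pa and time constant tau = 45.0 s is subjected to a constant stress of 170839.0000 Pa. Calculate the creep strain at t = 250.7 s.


epsilon(t) = (sigma/E) * (1 - exp(-t/tau))
sigma/E = 170839.0000 / 8.7591e+07 = 0.0020
exp(-t/tau) = exp(-250.7 / 45.0) = 0.0038
epsilon = 0.0020 * (1 - 0.0038)
epsilon = 0.0019


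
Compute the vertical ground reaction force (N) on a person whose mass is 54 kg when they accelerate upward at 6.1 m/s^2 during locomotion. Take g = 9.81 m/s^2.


GRF = m * (g + a)
GRF = 54 * (9.81 + 6.1)
GRF = 54 * 15.9100
GRF = 859.1400


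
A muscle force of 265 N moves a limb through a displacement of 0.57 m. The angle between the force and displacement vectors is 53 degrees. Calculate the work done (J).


W = F * d * cos(theta)
theta = 53 deg = 0.9250 rad
cos(theta) = 0.6018
W = 265 * 0.57 * 0.6018
W = 90.9042


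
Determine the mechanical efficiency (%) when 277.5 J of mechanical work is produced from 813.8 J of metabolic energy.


eta = (W_mech / E_meta) * 100
eta = (277.5 / 813.8) * 100
ratio = 0.3410
eta = 34.0993


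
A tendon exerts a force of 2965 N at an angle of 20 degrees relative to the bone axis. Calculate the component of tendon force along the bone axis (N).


F_eff = F_tendon * cos(theta)
theta = 20 deg = 0.3491 rad
cos(theta) = 0.9397
F_eff = 2965 * 0.9397
F_eff = 2786.1886


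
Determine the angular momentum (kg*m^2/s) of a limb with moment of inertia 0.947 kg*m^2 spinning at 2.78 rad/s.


L = I * omega
L = 0.947 * 2.78
L = 2.6327


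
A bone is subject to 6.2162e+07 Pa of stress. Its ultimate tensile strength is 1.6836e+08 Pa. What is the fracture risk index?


FRI = applied / ultimate
FRI = 6.2162e+07 / 1.6836e+08
FRI = 0.3692


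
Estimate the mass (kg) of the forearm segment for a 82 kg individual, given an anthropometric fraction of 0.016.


m_segment = body_mass * fraction
m_segment = 82 * 0.016
m_segment = 1.3120


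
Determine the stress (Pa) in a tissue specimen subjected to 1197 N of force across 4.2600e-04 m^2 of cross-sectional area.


stress = F / A
stress = 1197 / 4.2600e-04
stress = 2.8099e+06


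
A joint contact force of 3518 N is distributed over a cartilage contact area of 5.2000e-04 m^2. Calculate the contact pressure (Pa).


P = F / A
P = 3518 / 5.2000e-04
P = 6.7654e+06


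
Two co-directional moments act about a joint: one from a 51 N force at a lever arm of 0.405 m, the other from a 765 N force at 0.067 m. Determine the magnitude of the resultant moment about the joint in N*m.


M = F1 * d1 + F2 * d2
M = 51 * 0.405 + 765 * 0.067
M = 20.6550 + 51.2550
M = 71.9100


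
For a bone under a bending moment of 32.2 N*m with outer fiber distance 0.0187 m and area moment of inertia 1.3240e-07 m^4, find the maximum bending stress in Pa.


sigma = M * c / I
sigma = 32.2 * 0.0187 / 1.3240e-07
M * c = 0.6021
sigma = 4.5479e+06


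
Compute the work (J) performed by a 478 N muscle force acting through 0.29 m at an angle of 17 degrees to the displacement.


W = F * d * cos(theta)
theta = 17 deg = 0.2967 rad
cos(theta) = 0.9563
W = 478 * 0.29 * 0.9563
W = 132.5630


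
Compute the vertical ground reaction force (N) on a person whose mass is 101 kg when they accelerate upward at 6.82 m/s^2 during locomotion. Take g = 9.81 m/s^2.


GRF = m * (g + a)
GRF = 101 * (9.81 + 6.82)
GRF = 101 * 16.6300
GRF = 1679.6300


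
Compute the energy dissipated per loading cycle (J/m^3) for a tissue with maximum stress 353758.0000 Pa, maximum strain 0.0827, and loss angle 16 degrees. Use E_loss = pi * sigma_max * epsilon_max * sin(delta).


E_loss = pi * sigma_max * epsilon_max * sin(delta)
delta = 16 deg = 0.2793 rad
sin(delta) = 0.2756
E_loss = pi * 353758.0000 * 0.0827 * 0.2756
E_loss = 25333.7644


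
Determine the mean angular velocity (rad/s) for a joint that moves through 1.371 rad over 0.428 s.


omega = delta_theta / delta_t
omega = 1.371 / 0.428
omega = 3.2033


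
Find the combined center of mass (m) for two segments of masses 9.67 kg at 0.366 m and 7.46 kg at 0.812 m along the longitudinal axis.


COM = (m1*x1 + m2*x2) / (m1 + m2)
COM = (9.67*0.366 + 7.46*0.812) / (9.67 + 7.46)
Numerator = 9.5967
Denominator = 17.1300
COM = 0.5602


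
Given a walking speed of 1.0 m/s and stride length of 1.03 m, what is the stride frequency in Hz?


f = v / stride_length
f = 1.0 / 1.03
f = 0.9709


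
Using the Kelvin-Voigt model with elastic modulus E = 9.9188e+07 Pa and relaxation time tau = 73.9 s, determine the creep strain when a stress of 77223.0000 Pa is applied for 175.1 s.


epsilon(t) = (sigma/E) * (1 - exp(-t/tau))
sigma/E = 77223.0000 / 9.9188e+07 = 7.7855e-04
exp(-t/tau) = exp(-175.1 / 73.9) = 0.0935
epsilon = 7.7855e-04 * (1 - 0.0935)
epsilon = 7.0573e-04


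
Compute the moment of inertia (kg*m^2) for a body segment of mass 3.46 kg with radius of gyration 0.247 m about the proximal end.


I = m * k^2
I = 3.46 * 0.247^2
k^2 = 0.0610
I = 0.2111


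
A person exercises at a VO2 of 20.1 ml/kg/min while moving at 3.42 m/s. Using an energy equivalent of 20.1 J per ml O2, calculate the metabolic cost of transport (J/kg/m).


Power per kg = VO2 * 20.1 / 60
Power per kg = 20.1 * 20.1 / 60 = 6.7335 W/kg
Cost = power_per_kg / speed
Cost = 6.7335 / 3.42
Cost = 1.9689


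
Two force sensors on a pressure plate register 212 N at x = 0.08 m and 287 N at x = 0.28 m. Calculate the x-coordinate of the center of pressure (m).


COP_x = (F1*x1 + F2*x2) / (F1 + F2)
COP_x = (212*0.08 + 287*0.28) / (212 + 287)
Numerator = 97.3200
Denominator = 499
COP_x = 0.1950


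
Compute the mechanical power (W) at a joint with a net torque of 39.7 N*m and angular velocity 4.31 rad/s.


P = M * omega
P = 39.7 * 4.31
P = 171.1070


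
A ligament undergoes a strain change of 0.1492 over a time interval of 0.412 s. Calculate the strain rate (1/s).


strain_rate = delta_strain / delta_t
strain_rate = 0.1492 / 0.412
strain_rate = 0.3621


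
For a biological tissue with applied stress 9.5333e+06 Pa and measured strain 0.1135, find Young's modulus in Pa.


E = stress / strain
E = 9.5333e+06 / 0.1135
E = 8.3994e+07


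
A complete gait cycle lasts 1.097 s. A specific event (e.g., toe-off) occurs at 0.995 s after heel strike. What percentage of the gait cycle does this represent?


pct = (event_time / cycle_time) * 100
pct = (0.995 / 1.097) * 100
ratio = 0.9070
pct = 90.7019


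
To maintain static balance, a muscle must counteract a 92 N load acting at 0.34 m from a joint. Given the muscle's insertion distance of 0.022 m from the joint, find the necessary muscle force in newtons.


F_muscle = W * d_load / d_muscle
F_muscle = 92 * 0.34 / 0.022
Numerator = 31.2800
F_muscle = 1421.8182


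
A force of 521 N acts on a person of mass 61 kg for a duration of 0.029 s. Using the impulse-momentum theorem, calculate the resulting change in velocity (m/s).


J = F * dt = 521 * 0.029 = 15.1090 N*s
delta_v = J / m
delta_v = 15.1090 / 61
delta_v = 0.2477


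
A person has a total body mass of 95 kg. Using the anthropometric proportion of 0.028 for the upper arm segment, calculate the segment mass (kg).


m_segment = body_mass * fraction
m_segment = 95 * 0.028
m_segment = 2.6600


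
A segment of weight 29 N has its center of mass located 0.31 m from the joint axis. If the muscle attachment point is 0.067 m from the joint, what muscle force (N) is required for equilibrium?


F_muscle = W * d_load / d_muscle
F_muscle = 29 * 0.31 / 0.067
Numerator = 8.9900
F_muscle = 134.1791


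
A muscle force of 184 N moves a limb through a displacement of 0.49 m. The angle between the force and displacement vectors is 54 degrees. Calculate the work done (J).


W = F * d * cos(theta)
theta = 54 deg = 0.9425 rad
cos(theta) = 0.5878
W = 184 * 0.49 * 0.5878
W = 52.9947


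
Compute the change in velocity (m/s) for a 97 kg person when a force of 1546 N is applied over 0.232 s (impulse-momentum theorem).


J = F * dt = 1546 * 0.232 = 358.6720 N*s
delta_v = J / m
delta_v = 358.6720 / 97
delta_v = 3.6976


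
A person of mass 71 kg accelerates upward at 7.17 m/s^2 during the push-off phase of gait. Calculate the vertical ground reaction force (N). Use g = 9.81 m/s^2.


GRF = m * (g + a)
GRF = 71 * (9.81 + 7.17)
GRF = 71 * 16.9800
GRF = 1205.5800


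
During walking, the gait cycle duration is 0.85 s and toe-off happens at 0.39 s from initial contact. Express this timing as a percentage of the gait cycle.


pct = (event_time / cycle_time) * 100
pct = (0.39 / 0.85) * 100
ratio = 0.4588
pct = 45.8824


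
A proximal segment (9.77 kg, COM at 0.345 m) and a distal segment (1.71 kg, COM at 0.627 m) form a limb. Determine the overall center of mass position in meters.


COM = (m1*x1 + m2*x2) / (m1 + m2)
COM = (9.77*0.345 + 1.71*0.627) / (9.77 + 1.71)
Numerator = 4.4428
Denominator = 11.4800
COM = 0.3870


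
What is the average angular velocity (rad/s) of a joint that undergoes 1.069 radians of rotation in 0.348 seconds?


omega = delta_theta / delta_t
omega = 1.069 / 0.348
omega = 3.0718


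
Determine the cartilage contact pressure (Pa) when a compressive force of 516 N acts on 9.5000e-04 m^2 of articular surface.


P = F / A
P = 516 / 9.5000e-04
P = 543157.8947


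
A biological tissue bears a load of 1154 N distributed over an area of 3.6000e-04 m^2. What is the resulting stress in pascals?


stress = F / A
stress = 1154 / 3.6000e-04
stress = 3.2056e+06


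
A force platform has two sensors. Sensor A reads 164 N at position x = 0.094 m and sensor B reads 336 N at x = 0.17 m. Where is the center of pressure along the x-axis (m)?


COP_x = (F1*x1 + F2*x2) / (F1 + F2)
COP_x = (164*0.094 + 336*0.17) / (164 + 336)
Numerator = 72.5360
Denominator = 500
COP_x = 0.1451


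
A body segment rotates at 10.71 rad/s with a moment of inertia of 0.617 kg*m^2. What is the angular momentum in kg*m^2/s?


L = I * omega
L = 0.617 * 10.71
L = 6.6081


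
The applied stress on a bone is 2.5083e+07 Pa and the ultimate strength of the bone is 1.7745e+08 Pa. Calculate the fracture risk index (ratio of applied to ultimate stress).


FRI = applied / ultimate
FRI = 2.5083e+07 / 1.7745e+08
FRI = 0.1414


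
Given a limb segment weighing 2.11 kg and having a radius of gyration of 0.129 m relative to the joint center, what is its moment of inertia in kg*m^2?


I = m * k^2
I = 2.11 * 0.129^2
k^2 = 0.0166
I = 0.0351


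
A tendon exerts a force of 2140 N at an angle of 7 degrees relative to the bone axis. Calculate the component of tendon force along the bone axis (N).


F_eff = F_tendon * cos(theta)
theta = 7 deg = 0.1222 rad
cos(theta) = 0.9925
F_eff = 2140 * 0.9925
F_eff = 2124.0488


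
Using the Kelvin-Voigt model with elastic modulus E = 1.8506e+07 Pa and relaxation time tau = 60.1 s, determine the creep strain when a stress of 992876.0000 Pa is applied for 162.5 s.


epsilon(t) = (sigma/E) * (1 - exp(-t/tau))
sigma/E = 992876.0000 / 1.8506e+07 = 0.0537
exp(-t/tau) = exp(-162.5 / 60.1) = 0.0669
epsilon = 0.0537 * (1 - 0.0669)
epsilon = 0.0501


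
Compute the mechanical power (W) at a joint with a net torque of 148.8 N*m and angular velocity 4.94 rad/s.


P = M * omega
P = 148.8 * 4.94
P = 735.0720


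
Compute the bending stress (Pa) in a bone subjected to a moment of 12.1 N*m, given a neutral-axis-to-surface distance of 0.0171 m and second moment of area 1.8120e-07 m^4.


sigma = M * c / I
sigma = 12.1 * 0.0171 / 1.8120e-07
M * c = 0.2069
sigma = 1.1419e+06


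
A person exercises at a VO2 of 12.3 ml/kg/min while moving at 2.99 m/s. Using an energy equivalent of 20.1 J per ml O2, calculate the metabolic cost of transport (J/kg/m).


Power per kg = VO2 * 20.1 / 60
Power per kg = 12.3 * 20.1 / 60 = 4.1205 W/kg
Cost = power_per_kg / speed
Cost = 4.1205 / 2.99
Cost = 1.3781


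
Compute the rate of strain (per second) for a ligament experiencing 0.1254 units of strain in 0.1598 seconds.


strain_rate = delta_strain / delta_t
strain_rate = 0.1254 / 0.1598
strain_rate = 0.7847


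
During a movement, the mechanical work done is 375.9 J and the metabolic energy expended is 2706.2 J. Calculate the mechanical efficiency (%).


eta = (W_mech / E_meta) * 100
eta = (375.9 / 2706.2) * 100
ratio = 0.1389
eta = 13.8903


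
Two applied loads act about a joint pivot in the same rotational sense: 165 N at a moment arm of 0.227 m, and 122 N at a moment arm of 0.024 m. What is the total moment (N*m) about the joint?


M = F1 * d1 + F2 * d2
M = 165 * 0.227 + 122 * 0.024
M = 37.4550 + 2.9280
M = 40.3830


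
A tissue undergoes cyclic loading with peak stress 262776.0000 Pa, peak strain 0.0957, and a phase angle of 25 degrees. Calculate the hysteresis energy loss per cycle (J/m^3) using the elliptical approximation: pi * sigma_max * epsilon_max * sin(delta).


E_loss = pi * sigma_max * epsilon_max * sin(delta)
delta = 25 deg = 0.4363 rad
sin(delta) = 0.4226
E_loss = pi * 262776.0000 * 0.0957 * 0.4226
E_loss = 33388.4123


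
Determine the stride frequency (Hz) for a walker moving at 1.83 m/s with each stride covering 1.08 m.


f = v / stride_length
f = 1.83 / 1.08
f = 1.6944


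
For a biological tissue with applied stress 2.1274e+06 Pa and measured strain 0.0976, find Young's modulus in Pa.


E = stress / strain
E = 2.1274e+06 / 0.0976
E = 2.1797e+07


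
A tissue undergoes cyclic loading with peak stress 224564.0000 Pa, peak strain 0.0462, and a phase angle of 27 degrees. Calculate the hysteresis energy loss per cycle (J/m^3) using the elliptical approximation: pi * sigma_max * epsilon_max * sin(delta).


E_loss = pi * sigma_max * epsilon_max * sin(delta)
delta = 27 deg = 0.4712 rad
sin(delta) = 0.4540
E_loss = pi * 224564.0000 * 0.0462 * 0.4540
E_loss = 14797.1729


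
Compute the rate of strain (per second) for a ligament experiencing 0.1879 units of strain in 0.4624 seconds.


strain_rate = delta_strain / delta_t
strain_rate = 0.1879 / 0.4624
strain_rate = 0.4064


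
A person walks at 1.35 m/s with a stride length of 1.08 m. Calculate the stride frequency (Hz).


f = v / stride_length
f = 1.35 / 1.08
f = 1.2500


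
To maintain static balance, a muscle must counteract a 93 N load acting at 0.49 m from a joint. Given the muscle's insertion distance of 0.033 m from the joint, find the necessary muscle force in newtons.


F_muscle = W * d_load / d_muscle
F_muscle = 93 * 0.49 / 0.033
Numerator = 45.5700
F_muscle = 1380.9091


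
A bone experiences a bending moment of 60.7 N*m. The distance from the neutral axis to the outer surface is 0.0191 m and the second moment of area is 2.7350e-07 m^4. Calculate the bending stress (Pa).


sigma = M * c / I
sigma = 60.7 * 0.0191 / 2.7350e-07
M * c = 1.1594
sigma = 4.2390e+06


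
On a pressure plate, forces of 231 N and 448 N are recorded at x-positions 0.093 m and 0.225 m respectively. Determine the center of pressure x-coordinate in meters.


COP_x = (F1*x1 + F2*x2) / (F1 + F2)
COP_x = (231*0.093 + 448*0.225) / (231 + 448)
Numerator = 122.2830
Denominator = 679
COP_x = 0.1801


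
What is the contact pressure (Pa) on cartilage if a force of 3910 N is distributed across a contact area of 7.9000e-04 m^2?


P = F / A
P = 3910 / 7.9000e-04
P = 4.9494e+06


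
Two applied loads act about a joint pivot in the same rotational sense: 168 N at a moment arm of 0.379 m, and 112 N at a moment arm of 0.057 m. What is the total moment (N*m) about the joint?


M = F1 * d1 + F2 * d2
M = 168 * 0.379 + 112 * 0.057
M = 63.6720 + 6.3840
M = 70.0560


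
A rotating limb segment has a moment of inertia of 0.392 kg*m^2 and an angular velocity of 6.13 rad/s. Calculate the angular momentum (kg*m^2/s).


L = I * omega
L = 0.392 * 6.13
L = 2.4030


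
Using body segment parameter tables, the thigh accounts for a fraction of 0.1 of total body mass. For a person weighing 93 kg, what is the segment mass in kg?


m_segment = body_mass * fraction
m_segment = 93 * 0.1
m_segment = 9.3000


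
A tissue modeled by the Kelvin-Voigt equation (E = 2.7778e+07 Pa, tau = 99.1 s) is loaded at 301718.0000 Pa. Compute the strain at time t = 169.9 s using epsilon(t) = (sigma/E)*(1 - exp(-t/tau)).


epsilon(t) = (sigma/E) * (1 - exp(-t/tau))
sigma/E = 301718.0000 / 2.7778e+07 = 0.0109
exp(-t/tau) = exp(-169.9 / 99.1) = 0.1801
epsilon = 0.0109 * (1 - 0.1801)
epsilon = 0.0089


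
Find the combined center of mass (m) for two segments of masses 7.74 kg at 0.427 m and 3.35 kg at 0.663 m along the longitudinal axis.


COM = (m1*x1 + m2*x2) / (m1 + m2)
COM = (7.74*0.427 + 3.35*0.663) / (7.74 + 3.35)
Numerator = 5.5260
Denominator = 11.0900
COM = 0.4983


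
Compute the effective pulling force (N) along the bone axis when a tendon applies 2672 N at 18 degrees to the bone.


F_eff = F_tendon * cos(theta)
theta = 18 deg = 0.3142 rad
cos(theta) = 0.9511
F_eff = 2672 * 0.9511
F_eff = 2541.2230


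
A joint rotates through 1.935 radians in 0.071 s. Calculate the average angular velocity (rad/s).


omega = delta_theta / delta_t
omega = 1.935 / 0.071
omega = 27.2535


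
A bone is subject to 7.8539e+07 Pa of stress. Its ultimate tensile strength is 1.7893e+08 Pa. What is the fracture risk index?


FRI = applied / ultimate
FRI = 7.8539e+07 / 1.7893e+08
FRI = 0.4389


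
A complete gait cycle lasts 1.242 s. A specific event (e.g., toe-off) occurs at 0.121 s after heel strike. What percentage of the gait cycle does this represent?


pct = (event_time / cycle_time) * 100
pct = (0.121 / 1.242) * 100
ratio = 0.0974
pct = 9.7424


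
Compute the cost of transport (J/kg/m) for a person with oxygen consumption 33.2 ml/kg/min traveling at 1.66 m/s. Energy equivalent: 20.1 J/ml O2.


Power per kg = VO2 * 20.1 / 60
Power per kg = 33.2 * 20.1 / 60 = 11.1220 W/kg
Cost = power_per_kg / speed
Cost = 11.1220 / 1.66
Cost = 6.7000


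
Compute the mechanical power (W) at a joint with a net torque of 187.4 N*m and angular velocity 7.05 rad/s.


P = M * omega
P = 187.4 * 7.05
P = 1321.1700


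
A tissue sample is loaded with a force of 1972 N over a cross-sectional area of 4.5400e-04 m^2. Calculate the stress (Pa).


stress = F / A
stress = 1972 / 4.5400e-04
stress = 4.3436e+06


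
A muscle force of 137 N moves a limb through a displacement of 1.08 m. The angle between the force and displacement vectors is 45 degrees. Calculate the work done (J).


W = F * d * cos(theta)
theta = 45 deg = 0.7854 rad
cos(theta) = 0.7071
W = 137 * 1.08 * 0.7071
W = 104.6235


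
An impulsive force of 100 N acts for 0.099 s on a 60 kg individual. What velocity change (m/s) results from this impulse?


J = F * dt = 100 * 0.099 = 9.9000 N*s
delta_v = J / m
delta_v = 9.9000 / 60
delta_v = 0.1650


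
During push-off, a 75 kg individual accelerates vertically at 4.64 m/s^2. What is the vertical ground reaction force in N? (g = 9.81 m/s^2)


GRF = m * (g + a)
GRF = 75 * (9.81 + 4.64)
GRF = 75 * 14.4500
GRF = 1083.7500


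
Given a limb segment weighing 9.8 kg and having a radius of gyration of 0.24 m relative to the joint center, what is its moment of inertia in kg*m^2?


I = m * k^2
I = 9.8 * 0.24^2
k^2 = 0.0576
I = 0.5645


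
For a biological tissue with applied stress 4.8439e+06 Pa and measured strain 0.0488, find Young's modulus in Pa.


E = stress / strain
E = 4.8439e+06 / 0.0488
E = 9.9260e+07


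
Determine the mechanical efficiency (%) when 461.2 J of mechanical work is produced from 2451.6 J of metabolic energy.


eta = (W_mech / E_meta) * 100
eta = (461.2 / 2451.6) * 100
ratio = 0.1881
eta = 18.8122


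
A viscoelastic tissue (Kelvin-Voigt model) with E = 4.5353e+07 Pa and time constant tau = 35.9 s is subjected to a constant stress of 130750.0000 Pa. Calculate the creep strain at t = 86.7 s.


epsilon(t) = (sigma/E) * (1 - exp(-t/tau))
sigma/E = 130750.0000 / 4.5353e+07 = 0.0029
exp(-t/tau) = exp(-86.7 / 35.9) = 0.0894
epsilon = 0.0029 * (1 - 0.0894)
epsilon = 0.0026


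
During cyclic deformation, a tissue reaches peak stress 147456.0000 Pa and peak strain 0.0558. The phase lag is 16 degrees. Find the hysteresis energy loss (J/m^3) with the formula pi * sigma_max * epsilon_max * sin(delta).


E_loss = pi * sigma_max * epsilon_max * sin(delta)
delta = 16 deg = 0.2793 rad
sin(delta) = 0.2756
E_loss = pi * 147456.0000 * 0.0558 * 0.2756
E_loss = 7124.9955


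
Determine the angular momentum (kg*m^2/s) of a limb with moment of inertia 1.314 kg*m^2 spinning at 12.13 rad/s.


L = I * omega
L = 1.314 * 12.13
L = 15.9388


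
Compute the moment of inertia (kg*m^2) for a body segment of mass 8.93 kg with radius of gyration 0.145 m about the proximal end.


I = m * k^2
I = 8.93 * 0.145^2
k^2 = 0.0210
I = 0.1878


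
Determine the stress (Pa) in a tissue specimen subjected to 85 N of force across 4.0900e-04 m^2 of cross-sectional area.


stress = F / A
stress = 85 / 4.0900e-04
stress = 207823.9609


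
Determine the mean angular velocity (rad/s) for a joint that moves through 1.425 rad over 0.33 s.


omega = delta_theta / delta_t
omega = 1.425 / 0.33
omega = 4.3182


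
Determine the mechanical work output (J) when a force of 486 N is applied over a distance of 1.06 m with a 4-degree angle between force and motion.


W = F * d * cos(theta)
theta = 4 deg = 0.0698 rad
cos(theta) = 0.9976
W = 486 * 1.06 * 0.9976
W = 513.9051


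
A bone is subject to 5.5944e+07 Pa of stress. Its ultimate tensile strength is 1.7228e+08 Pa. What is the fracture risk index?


FRI = applied / ultimate
FRI = 5.5944e+07 / 1.7228e+08
FRI = 0.3247


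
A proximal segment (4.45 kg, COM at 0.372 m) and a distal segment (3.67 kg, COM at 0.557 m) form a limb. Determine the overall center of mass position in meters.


COM = (m1*x1 + m2*x2) / (m1 + m2)
COM = (4.45*0.372 + 3.67*0.557) / (4.45 + 3.67)
Numerator = 3.6996
Denominator = 8.1200
COM = 0.4556


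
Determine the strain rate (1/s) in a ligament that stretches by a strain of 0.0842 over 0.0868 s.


strain_rate = delta_strain / delta_t
strain_rate = 0.0842 / 0.0868
strain_rate = 0.9700


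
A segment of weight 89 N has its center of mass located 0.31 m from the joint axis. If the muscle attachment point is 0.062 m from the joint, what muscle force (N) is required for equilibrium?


F_muscle = W * d_load / d_muscle
F_muscle = 89 * 0.31 / 0.062
Numerator = 27.5900
F_muscle = 445.0000


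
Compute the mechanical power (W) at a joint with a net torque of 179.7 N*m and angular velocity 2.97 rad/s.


P = M * omega
P = 179.7 * 2.97
P = 533.7090


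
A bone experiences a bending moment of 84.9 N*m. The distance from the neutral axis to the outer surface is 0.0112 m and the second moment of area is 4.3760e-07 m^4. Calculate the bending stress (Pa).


sigma = M * c / I
sigma = 84.9 * 0.0112 / 4.3760e-07
M * c = 0.9509
sigma = 2.1729e+06


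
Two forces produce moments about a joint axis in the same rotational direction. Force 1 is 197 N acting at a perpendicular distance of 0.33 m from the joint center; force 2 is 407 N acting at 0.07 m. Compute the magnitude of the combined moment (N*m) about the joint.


M = F1 * d1 + F2 * d2
M = 197 * 0.33 + 407 * 0.07
M = 65.0100 + 28.4900
M = 93.5000


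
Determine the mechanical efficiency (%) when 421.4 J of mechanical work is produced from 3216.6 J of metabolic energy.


eta = (W_mech / E_meta) * 100
eta = (421.4 / 3216.6) * 100
ratio = 0.1310
eta = 13.1008


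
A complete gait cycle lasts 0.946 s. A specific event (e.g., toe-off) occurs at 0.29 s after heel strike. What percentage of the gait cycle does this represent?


pct = (event_time / cycle_time) * 100
pct = (0.29 / 0.946) * 100
ratio = 0.3066
pct = 30.6554


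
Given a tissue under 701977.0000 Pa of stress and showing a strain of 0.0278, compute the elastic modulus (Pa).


E = stress / strain
E = 701977.0000 / 0.0278
E = 2.5251e+07


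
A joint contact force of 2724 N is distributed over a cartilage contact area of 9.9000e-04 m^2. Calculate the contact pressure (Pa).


P = F / A
P = 2724 / 9.9000e-04
P = 2.7515e+06


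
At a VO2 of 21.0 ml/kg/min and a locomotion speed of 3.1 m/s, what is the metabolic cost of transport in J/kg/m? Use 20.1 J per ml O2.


Power per kg = VO2 * 20.1 / 60
Power per kg = 21.0 * 20.1 / 60 = 7.0350 W/kg
Cost = power_per_kg / speed
Cost = 7.0350 / 3.1
Cost = 2.2694


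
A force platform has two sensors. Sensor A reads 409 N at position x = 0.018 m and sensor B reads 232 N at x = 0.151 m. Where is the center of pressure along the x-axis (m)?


COP_x = (F1*x1 + F2*x2) / (F1 + F2)
COP_x = (409*0.018 + 232*0.151) / (409 + 232)
Numerator = 42.3940
Denominator = 641
COP_x = 0.0661


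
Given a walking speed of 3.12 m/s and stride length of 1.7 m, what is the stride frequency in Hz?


f = v / stride_length
f = 3.12 / 1.7
f = 1.8353


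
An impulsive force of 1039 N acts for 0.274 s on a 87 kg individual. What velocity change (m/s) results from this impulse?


J = F * dt = 1039 * 0.274 = 284.6860 N*s
delta_v = J / m
delta_v = 284.6860 / 87
delta_v = 3.2723


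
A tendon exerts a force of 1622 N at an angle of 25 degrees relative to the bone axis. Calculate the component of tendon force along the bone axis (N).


F_eff = F_tendon * cos(theta)
theta = 25 deg = 0.4363 rad
cos(theta) = 0.9063
F_eff = 1622 * 0.9063
F_eff = 1470.0312


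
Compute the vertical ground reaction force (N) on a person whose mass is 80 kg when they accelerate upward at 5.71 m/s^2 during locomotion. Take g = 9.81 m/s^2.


GRF = m * (g + a)
GRF = 80 * (9.81 + 5.71)
GRF = 80 * 15.5200
GRF = 1241.6000


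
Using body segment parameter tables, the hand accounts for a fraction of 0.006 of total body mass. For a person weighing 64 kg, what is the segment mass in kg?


m_segment = body_mass * fraction
m_segment = 64 * 0.006
m_segment = 0.3840


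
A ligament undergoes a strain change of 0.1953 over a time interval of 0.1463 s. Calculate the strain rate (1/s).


strain_rate = delta_strain / delta_t
strain_rate = 0.1953 / 0.1463
strain_rate = 1.3349


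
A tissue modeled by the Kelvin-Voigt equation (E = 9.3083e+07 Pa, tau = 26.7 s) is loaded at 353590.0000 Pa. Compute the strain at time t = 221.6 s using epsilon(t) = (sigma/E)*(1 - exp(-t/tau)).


epsilon(t) = (sigma/E) * (1 - exp(-t/tau))
sigma/E = 353590.0000 / 9.3083e+07 = 0.0038
exp(-t/tau) = exp(-221.6 / 26.7) = 2.4861e-04
epsilon = 0.0038 * (1 - 2.4861e-04)
epsilon = 0.0038


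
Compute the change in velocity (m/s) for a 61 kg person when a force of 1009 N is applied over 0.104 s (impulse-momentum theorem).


J = F * dt = 1009 * 0.104 = 104.9360 N*s
delta_v = J / m
delta_v = 104.9360 / 61
delta_v = 1.7203


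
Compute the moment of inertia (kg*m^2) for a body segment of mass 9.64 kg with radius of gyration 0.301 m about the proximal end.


I = m * k^2
I = 9.64 * 0.301^2
k^2 = 0.0906
I = 0.8734


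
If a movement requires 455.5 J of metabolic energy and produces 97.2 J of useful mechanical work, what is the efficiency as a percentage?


eta = (W_mech / E_meta) * 100
eta = (97.2 / 455.5) * 100
ratio = 0.2134
eta = 21.3392


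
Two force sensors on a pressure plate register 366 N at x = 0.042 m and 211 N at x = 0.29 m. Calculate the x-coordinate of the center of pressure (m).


COP_x = (F1*x1 + F2*x2) / (F1 + F2)
COP_x = (366*0.042 + 211*0.29) / (366 + 211)
Numerator = 76.5620
Denominator = 577
COP_x = 0.1327


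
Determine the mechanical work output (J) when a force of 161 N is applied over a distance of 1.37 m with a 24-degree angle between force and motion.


W = F * d * cos(theta)
theta = 24 deg = 0.4189 rad
cos(theta) = 0.9135
W = 161 * 1.37 * 0.9135
W = 201.5007


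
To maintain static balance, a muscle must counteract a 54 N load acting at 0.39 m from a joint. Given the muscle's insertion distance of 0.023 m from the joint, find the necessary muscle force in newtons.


F_muscle = W * d_load / d_muscle
F_muscle = 54 * 0.39 / 0.023
Numerator = 21.0600
F_muscle = 915.6522


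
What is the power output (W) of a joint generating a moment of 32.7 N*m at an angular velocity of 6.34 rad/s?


P = M * omega
P = 32.7 * 6.34
P = 207.3180


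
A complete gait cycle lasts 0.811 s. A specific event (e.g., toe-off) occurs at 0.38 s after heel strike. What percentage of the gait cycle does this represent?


pct = (event_time / cycle_time) * 100
pct = (0.38 / 0.811) * 100
ratio = 0.4686
pct = 46.8557


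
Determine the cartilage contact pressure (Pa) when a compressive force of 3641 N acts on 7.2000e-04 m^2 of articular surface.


P = F / A
P = 3641 / 7.2000e-04
P = 5.0569e+06


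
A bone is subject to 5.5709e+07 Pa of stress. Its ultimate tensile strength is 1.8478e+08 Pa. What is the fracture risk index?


FRI = applied / ultimate
FRI = 5.5709e+07 / 1.8478e+08
FRI = 0.3015


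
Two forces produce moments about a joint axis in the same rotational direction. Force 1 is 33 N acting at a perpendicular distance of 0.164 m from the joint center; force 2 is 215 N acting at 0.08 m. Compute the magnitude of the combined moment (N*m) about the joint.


M = F1 * d1 + F2 * d2
M = 33 * 0.164 + 215 * 0.08
M = 5.4120 + 17.2000
M = 22.6120


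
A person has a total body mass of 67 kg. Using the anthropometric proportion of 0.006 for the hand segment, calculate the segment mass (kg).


m_segment = body_mass * fraction
m_segment = 67 * 0.006
m_segment = 0.4020


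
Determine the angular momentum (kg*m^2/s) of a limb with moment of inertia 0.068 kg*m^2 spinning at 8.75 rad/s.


L = I * omega
L = 0.068 * 8.75
L = 0.5950


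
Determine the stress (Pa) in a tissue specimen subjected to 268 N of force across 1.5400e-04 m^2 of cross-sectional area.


stress = F / A
stress = 268 / 1.5400e-04
stress = 1.7403e+06


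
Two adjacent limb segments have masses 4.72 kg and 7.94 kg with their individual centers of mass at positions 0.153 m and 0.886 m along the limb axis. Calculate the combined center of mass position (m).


COM = (m1*x1 + m2*x2) / (m1 + m2)
COM = (4.72*0.153 + 7.94*0.886) / (4.72 + 7.94)
Numerator = 7.7570
Denominator = 12.6600
COM = 0.6127


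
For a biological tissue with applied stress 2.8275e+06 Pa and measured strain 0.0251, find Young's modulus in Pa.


E = stress / strain
E = 2.8275e+06 / 0.0251
E = 1.1265e+08


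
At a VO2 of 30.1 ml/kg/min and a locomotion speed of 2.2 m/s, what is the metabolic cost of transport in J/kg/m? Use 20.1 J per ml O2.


Power per kg = VO2 * 20.1 / 60
Power per kg = 30.1 * 20.1 / 60 = 10.0835 W/kg
Cost = power_per_kg / speed
Cost = 10.0835 / 2.2
Cost = 4.5834


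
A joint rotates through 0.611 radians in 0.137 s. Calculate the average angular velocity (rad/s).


omega = delta_theta / delta_t
omega = 0.611 / 0.137
omega = 4.4599


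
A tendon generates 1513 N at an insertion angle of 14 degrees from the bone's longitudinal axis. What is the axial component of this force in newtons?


F_eff = F_tendon * cos(theta)
theta = 14 deg = 0.2443 rad
cos(theta) = 0.9703
F_eff = 1513 * 0.9703
F_eff = 1468.0574


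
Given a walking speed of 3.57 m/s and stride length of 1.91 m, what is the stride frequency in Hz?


f = v / stride_length
f = 3.57 / 1.91
f = 1.8691


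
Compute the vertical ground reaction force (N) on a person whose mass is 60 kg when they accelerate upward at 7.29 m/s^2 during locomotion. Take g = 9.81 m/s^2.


GRF = m * (g + a)
GRF = 60 * (9.81 + 7.29)
GRF = 60 * 17.1000
GRF = 1026.0000


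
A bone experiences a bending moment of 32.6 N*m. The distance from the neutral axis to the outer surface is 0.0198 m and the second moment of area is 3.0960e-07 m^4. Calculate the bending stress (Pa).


sigma = M * c / I
sigma = 32.6 * 0.0198 / 3.0960e-07
M * c = 0.6455
sigma = 2.0849e+06


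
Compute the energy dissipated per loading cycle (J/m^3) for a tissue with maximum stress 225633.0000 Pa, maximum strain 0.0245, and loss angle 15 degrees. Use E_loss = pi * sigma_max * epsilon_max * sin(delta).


E_loss = pi * sigma_max * epsilon_max * sin(delta)
delta = 15 deg = 0.2618 rad
sin(delta) = 0.2588
E_loss = pi * 225633.0000 * 0.0245 * 0.2588
E_loss = 4494.8459


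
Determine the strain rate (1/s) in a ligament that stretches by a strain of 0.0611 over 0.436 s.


strain_rate = delta_strain / delta_t
strain_rate = 0.0611 / 0.436
strain_rate = 0.1401


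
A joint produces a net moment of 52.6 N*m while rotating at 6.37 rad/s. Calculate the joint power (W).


P = M * omega
P = 52.6 * 6.37
P = 335.0620


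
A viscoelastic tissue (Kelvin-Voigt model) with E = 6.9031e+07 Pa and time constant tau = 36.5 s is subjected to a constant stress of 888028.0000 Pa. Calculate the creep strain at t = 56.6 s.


epsilon(t) = (sigma/E) * (1 - exp(-t/tau))
sigma/E = 888028.0000 / 6.9031e+07 = 0.0129
exp(-t/tau) = exp(-56.6 / 36.5) = 0.2121
epsilon = 0.0129 * (1 - 0.2121)
epsilon = 0.0101


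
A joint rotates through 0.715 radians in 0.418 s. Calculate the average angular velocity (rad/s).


omega = delta_theta / delta_t
omega = 0.715 / 0.418
omega = 1.7105


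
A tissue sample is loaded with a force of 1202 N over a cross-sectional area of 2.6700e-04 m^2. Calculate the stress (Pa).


stress = F / A
stress = 1202 / 2.6700e-04
stress = 4.5019e+06


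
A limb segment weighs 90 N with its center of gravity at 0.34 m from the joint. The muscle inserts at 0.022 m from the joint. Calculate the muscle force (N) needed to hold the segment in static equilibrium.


F_muscle = W * d_load / d_muscle
F_muscle = 90 * 0.34 / 0.022
Numerator = 30.6000
F_muscle = 1390.9091


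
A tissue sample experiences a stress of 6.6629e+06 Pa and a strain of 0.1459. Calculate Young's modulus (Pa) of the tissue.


E = stress / strain
E = 6.6629e+06 / 0.1459
E = 4.5668e+07


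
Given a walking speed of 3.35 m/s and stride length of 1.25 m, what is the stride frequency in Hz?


f = v / stride_length
f = 3.35 / 1.25
f = 2.6800


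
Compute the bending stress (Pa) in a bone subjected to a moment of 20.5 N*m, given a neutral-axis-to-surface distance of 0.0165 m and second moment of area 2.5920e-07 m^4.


sigma = M * c / I
sigma = 20.5 * 0.0165 / 2.5920e-07
M * c = 0.3382
sigma = 1.3050e+06


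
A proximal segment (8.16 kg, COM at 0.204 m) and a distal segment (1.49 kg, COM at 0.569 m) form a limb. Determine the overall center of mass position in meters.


COM = (m1*x1 + m2*x2) / (m1 + m2)
COM = (8.16*0.204 + 1.49*0.569) / (8.16 + 1.49)
Numerator = 2.5124
Denominator = 9.6500
COM = 0.2604


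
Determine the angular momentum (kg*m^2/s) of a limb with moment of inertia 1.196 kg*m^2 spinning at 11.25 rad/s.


L = I * omega
L = 1.196 * 11.25
L = 13.4550


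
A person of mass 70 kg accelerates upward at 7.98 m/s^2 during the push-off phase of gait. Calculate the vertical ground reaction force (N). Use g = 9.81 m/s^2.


GRF = m * (g + a)
GRF = 70 * (9.81 + 7.98)
GRF = 70 * 17.7900
GRF = 1245.3000


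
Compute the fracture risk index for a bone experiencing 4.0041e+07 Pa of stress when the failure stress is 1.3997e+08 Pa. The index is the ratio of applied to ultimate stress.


FRI = applied / ultimate
FRI = 4.0041e+07 / 1.3997e+08
FRI = 0.2861


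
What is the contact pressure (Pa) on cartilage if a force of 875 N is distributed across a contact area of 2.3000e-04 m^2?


P = F / A
P = 875 / 2.3000e-04
P = 3.8043e+06


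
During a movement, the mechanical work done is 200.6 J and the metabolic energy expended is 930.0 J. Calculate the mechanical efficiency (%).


eta = (W_mech / E_meta) * 100
eta = (200.6 / 930.0) * 100
ratio = 0.2157
eta = 21.5699


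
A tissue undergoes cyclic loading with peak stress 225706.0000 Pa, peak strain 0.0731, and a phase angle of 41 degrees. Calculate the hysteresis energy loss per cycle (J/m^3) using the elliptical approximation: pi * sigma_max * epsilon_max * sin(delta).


E_loss = pi * sigma_max * epsilon_max * sin(delta)
delta = 41 deg = 0.7156 rad
sin(delta) = 0.6561
E_loss = pi * 225706.0000 * 0.0731 * 0.6561
E_loss = 34005.8215


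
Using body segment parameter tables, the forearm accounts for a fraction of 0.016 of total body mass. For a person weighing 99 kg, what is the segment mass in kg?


m_segment = body_mass * fraction
m_segment = 99 * 0.016
m_segment = 1.5840


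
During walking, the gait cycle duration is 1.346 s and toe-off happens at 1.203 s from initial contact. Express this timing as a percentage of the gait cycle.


pct = (event_time / cycle_time) * 100
pct = (1.203 / 1.346) * 100
ratio = 0.8938
pct = 89.3759


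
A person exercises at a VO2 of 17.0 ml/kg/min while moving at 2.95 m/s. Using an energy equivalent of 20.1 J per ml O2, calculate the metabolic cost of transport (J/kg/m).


Power per kg = VO2 * 20.1 / 60
Power per kg = 17.0 * 20.1 / 60 = 5.6950 W/kg
Cost = power_per_kg / speed
Cost = 5.6950 / 2.95
Cost = 1.9305


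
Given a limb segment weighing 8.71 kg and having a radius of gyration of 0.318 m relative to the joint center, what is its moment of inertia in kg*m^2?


I = m * k^2
I = 8.71 * 0.318^2
k^2 = 0.1011
I = 0.8808


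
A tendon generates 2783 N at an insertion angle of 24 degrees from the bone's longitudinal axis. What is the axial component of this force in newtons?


F_eff = F_tendon * cos(theta)
theta = 24 deg = 0.4189 rad
cos(theta) = 0.9135
F_eff = 2783 * 0.9135
F_eff = 2542.3970


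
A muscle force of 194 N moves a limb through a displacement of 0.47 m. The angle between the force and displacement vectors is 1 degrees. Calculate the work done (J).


W = F * d * cos(theta)
theta = 1 deg = 0.0175 rad
cos(theta) = 0.9998
W = 194 * 0.47 * 0.9998
W = 91.1661


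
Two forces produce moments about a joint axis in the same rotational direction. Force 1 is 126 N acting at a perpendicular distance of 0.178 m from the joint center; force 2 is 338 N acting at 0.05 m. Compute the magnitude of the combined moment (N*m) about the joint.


M = F1 * d1 + F2 * d2
M = 126 * 0.178 + 338 * 0.05
M = 22.4280 + 16.9000
M = 39.3280
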